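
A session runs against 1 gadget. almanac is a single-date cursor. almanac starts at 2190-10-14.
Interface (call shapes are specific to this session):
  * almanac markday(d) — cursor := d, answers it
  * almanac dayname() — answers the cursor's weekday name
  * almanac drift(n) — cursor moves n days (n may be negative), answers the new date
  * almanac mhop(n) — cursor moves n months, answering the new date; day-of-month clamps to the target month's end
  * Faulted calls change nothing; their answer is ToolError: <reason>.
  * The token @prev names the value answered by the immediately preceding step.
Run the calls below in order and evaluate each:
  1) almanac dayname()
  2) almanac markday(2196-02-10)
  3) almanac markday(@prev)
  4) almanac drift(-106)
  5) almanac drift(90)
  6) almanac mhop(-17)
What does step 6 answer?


% 1. almanac dayname() : Thursday
% 2. almanac markday(d: 2196-02-10) : 2196-02-10
% 3. almanac markday(d: @prev) : 2196-02-10
% 4. almanac drift(n: -106) : 2195-10-27
% 5. almanac drift(n: 90) : 2196-01-25
% 6. almanac mhop(n: -17) : 2194-08-25

Answer: 2194-08-25


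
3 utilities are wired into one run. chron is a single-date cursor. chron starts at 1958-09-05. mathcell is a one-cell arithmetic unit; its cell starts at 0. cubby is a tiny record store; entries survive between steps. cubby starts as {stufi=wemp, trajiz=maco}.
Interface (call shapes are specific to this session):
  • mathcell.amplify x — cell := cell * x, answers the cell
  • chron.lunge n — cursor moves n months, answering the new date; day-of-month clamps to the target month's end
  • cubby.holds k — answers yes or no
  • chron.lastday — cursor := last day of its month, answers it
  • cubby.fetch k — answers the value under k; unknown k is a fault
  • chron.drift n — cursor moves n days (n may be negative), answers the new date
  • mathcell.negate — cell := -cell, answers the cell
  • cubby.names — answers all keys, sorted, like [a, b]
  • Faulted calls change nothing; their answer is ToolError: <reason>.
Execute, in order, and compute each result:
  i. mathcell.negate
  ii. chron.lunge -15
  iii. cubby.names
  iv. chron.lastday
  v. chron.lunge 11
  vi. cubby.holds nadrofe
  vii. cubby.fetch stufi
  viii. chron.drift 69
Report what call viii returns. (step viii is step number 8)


Answer: 1958-08-07

Derivation:
·→ mathcell.negate()
·← 0
·→ chron.lunge(-15)
·← 1957-06-05
·→ cubby.names()
·← [stufi, trajiz]
·→ chron.lastday()
·← 1957-06-30
·→ chron.lunge(11)
·← 1958-05-30
·→ cubby.holds(nadrofe)
·← no
·→ cubby.fetch(stufi)
·← wemp
·→ chron.drift(69)
·← 1958-08-07


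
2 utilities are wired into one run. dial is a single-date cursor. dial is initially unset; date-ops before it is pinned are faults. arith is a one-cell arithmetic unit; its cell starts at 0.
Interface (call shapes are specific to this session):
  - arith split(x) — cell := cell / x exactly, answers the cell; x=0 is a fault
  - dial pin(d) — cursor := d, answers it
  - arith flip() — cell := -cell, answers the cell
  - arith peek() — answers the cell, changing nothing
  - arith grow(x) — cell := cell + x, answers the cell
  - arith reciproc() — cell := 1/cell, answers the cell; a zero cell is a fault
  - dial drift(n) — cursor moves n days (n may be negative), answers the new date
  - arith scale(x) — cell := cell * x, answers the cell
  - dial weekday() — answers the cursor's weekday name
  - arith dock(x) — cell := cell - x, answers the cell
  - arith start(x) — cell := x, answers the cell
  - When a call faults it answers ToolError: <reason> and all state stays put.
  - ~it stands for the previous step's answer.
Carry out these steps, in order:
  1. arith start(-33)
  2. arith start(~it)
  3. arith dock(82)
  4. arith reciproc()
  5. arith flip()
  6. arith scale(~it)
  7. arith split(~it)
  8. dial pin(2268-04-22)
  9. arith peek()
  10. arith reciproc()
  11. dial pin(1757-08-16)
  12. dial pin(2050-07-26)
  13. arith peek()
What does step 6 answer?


Answer: 1/13225

Derivation:
I call arith start with x='-33': -33.
Now I run arith start with x='~it', giving -33.
I run arith dock with x='82', and observe -115.
I invoke arith reciproc, yielding -1/115.
I use arith flip, giving 1/115.
I call arith scale with x='~it': 1/13225.
I try arith split with x='~it', yielding 1.
I try dial pin with d='2268-04-22', — result: 2268-04-22.
Calling arith peek, and see 1.
Invoking arith reciproc, and observe 1.
I use dial pin with d='1757-08-16', — result: 1757-08-16.
I invoke dial pin with d='2050-07-26', → 2050-07-26.
Using arith peek(), — result: 1.


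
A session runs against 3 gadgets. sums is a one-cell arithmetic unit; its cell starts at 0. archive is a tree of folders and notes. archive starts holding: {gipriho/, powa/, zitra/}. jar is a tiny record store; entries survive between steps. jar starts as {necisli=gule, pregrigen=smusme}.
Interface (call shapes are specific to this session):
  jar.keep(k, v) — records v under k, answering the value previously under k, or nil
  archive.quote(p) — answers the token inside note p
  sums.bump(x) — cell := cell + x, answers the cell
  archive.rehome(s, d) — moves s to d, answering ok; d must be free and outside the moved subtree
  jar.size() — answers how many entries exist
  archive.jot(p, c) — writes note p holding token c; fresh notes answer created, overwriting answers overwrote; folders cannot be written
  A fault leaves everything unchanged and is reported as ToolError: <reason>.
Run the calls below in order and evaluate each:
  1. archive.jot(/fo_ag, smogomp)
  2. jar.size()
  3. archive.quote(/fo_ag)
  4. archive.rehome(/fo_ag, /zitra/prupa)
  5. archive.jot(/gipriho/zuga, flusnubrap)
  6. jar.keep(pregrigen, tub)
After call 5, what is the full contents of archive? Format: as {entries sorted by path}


CALL archive.jot[p→/fo_ag; c→smogomp]
RET  created
CALL jar.size[]
RET  2
CALL archive.quote[p→/fo_ag]
RET  smogomp
CALL archive.rehome[s→/fo_ag; d→/zitra/prupa]
RET  ok
CALL archive.jot[p→/gipriho/zuga; c→flusnubrap]
RET  created
CALL jar.keep[k→pregrigen; v→tub]
RET  smusme

Answer: {gipriho/, gipriho/zuga=flusnubrap, powa/, zitra/, zitra/prupa=smogomp}


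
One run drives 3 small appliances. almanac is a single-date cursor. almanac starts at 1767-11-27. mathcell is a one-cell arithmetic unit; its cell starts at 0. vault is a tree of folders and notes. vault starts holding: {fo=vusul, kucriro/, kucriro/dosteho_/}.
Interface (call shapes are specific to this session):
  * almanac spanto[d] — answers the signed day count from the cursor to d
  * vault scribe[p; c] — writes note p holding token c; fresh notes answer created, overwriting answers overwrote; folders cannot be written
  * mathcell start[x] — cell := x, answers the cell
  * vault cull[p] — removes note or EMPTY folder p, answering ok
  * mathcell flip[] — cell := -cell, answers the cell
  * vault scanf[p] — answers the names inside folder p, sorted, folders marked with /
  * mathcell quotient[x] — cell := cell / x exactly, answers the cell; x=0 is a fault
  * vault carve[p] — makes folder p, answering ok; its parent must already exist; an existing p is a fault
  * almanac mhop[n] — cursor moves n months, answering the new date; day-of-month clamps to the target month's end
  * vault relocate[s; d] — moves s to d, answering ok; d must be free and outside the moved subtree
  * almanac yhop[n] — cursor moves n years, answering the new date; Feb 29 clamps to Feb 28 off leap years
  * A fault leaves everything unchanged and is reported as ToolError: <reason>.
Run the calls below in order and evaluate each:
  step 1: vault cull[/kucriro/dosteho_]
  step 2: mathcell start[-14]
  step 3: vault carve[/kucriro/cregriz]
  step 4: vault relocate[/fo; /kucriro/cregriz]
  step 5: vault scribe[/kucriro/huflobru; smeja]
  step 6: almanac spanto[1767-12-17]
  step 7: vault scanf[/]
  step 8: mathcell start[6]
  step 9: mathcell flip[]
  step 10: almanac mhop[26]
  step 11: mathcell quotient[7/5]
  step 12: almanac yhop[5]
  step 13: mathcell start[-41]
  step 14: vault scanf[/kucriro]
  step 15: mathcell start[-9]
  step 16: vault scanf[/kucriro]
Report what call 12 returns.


~$ vault cull p=/kucriro/dosteho_
= ok
~$ mathcell start x=-14
= -14
~$ vault carve p=/kucriro/cregriz
= ok
~$ vault relocate s=/fo d=/kucriro/cregriz
= ToolError: exists
~$ vault scribe p=/kucriro/huflobru c=smeja
= created
~$ almanac spanto d=1767-12-17
= 20
~$ vault scanf p=/
= [fo, kucriro/]
~$ mathcell start x=6
= 6
~$ mathcell flip
= -6
~$ almanac mhop n=26
= 1770-01-27
~$ mathcell quotient x=7/5
= -30/7
~$ almanac yhop n=5
= 1775-01-27
~$ mathcell start x=-41
= -41
~$ vault scanf p=/kucriro
= [cregriz/, huflobru]
~$ mathcell start x=-9
= -9
~$ vault scanf p=/kucriro
= [cregriz/, huflobru]

Answer: 1775-01-27


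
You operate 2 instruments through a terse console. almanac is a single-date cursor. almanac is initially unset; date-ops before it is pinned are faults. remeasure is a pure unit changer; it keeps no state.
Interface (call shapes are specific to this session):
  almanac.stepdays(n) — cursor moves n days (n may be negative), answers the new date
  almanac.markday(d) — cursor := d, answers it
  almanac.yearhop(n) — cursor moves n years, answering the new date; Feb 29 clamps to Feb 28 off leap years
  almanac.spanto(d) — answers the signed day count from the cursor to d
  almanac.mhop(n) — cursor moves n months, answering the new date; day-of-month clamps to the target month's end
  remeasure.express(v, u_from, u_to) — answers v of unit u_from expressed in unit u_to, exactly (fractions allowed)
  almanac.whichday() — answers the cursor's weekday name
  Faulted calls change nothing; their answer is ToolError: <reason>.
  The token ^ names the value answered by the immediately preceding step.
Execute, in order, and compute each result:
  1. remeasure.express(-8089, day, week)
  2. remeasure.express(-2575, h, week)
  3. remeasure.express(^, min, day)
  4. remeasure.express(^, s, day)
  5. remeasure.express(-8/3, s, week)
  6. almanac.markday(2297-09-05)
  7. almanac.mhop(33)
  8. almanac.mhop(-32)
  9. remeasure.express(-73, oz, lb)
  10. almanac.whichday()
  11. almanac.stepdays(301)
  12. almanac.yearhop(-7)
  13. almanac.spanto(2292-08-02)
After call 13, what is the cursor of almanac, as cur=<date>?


Answer: cur=2291-08-02

Derivation:
→ remeasure.express(v: -8089, u_from: day, u_to: week)
← -8089/7
→ remeasure.express(v: -2575, u_from: h, u_to: week)
← -2575/168
→ remeasure.express(v: ^, u_from: min, u_to: day)
← -515/48384
→ remeasure.express(v: ^, u_from: s, u_to: day)
← -103/836075520
→ remeasure.express(v: -8/3, u_from: s, u_to: week)
← -1/226800
→ almanac.markday(d: 2297-09-05)
← 2297-09-05
→ almanac.mhop(n: 33)
← 2300-06-05
→ almanac.mhop(n: -32)
← 2297-10-05
→ remeasure.express(v: -73, u_from: oz, u_to: lb)
← -73/16
→ almanac.whichday()
← Tuesday
→ almanac.stepdays(n: 301)
← 2298-08-02
→ almanac.yearhop(n: -7)
← 2291-08-02
→ almanac.spanto(d: 2292-08-02)
← 366


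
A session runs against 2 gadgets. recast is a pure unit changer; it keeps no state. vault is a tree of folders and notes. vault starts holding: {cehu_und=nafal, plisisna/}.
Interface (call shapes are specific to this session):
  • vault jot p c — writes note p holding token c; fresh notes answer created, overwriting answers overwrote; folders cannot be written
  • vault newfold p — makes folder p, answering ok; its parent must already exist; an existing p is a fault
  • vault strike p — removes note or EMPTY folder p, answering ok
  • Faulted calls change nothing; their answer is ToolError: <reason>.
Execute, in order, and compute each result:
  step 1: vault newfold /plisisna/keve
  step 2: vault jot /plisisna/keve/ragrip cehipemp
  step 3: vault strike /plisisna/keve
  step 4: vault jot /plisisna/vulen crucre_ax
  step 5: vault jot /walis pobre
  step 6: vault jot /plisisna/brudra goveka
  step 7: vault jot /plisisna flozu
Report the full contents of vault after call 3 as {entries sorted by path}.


Answer: {cehu_und=nafal, plisisna/, plisisna/keve/, plisisna/keve/ragrip=cehipemp}

Derivation:
Act: vault newfold[p='/plisisna/keve']
Obs: ok
Act: vault jot[p='/plisisna/keve/ragrip'; c='cehipemp']
Obs: created
Act: vault strike[p='/plisisna/keve']
Obs: ToolError: not empty
Act: vault jot[p='/plisisna/vulen'; c='crucre_ax']
Obs: created
Act: vault jot[p='/walis'; c='pobre']
Obs: created
Act: vault jot[p='/plisisna/brudra'; c='goveka']
Obs: created
Act: vault jot[p='/plisisna'; c='flozu']
Obs: ToolError: is a directory


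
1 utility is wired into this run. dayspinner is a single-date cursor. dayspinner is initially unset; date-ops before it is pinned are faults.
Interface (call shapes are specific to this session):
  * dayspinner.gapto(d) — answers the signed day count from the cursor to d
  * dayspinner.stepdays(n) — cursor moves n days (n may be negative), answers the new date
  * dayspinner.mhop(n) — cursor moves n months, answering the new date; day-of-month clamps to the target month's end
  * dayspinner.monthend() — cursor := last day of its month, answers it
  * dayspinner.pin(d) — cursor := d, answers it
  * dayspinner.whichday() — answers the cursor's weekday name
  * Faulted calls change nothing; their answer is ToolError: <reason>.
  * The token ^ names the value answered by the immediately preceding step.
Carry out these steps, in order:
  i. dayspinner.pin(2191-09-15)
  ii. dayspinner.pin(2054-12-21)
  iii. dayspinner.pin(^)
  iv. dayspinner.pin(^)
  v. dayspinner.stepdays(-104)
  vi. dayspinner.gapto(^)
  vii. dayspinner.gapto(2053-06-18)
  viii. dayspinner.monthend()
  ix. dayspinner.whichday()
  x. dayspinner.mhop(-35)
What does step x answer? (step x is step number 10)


I try dayspinner.pin with d: 2191-09-15, and get 2191-09-15.
Calling dayspinner.pin with d: 2054-12-21, and see 2054-12-21.
I run dayspinner.pin with d: ^, and see 2054-12-21.
I call dayspinner.pin with d: ^, and see 2054-12-21.
I use dayspinner.stepdays with n: -104, and get 2054-09-08.
Using dayspinner.gapto with d: ^, and observe 0.
I try dayspinner.gapto with d: 2053-06-18, yielding -447.
I use dayspinner.monthend, which returns 2054-09-30.
I call dayspinner.whichday, which returns Wednesday.
I run dayspinner.mhop with n: -35: 2051-10-30.

Answer: 2051-10-30


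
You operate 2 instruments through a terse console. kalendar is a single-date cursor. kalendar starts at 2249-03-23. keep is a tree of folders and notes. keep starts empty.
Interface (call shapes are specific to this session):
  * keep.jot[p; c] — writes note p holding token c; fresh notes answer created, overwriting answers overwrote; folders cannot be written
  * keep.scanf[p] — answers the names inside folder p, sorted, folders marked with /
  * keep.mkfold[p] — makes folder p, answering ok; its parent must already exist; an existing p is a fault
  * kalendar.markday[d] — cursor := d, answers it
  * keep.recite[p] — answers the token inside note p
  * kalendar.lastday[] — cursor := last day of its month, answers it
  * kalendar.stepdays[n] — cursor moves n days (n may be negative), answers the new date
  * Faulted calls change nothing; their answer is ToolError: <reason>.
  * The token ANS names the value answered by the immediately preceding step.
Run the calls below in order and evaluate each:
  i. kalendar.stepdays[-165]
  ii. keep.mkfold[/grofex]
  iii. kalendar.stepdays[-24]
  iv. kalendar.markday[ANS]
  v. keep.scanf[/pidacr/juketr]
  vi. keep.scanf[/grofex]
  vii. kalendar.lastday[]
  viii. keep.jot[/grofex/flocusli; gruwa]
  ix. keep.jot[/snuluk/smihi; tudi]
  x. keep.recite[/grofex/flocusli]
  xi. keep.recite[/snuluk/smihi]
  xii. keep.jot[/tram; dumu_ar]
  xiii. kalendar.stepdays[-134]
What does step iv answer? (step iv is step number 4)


Answer: 2248-09-15

Derivation:
Then kalendar.stepdays passing n='-165', — result: 2248-10-09.
I invoke keep.mkfold passing p='/grofex', which returns ok.
Using kalendar.stepdays passing n='-24': 2248-09-15.
Invoking kalendar.markday passing d='ANS': 2248-09-15.
I call keep.scanf passing p='/pidacr/juketr', yielding ToolError: not found.
Next I call keep.scanf passing p='/grofex', yielding [].
I try kalendar.lastday, — result: 2248-09-30.
Now I run keep.jot passing p='/grofex/flocusli', c='gruwa', and get created.
I run keep.jot passing p='/snuluk/smihi', c='tudi', which returns ToolError: no parent.
Invoking keep.recite passing p='/grofex/flocusli', and observe gruwa.
I try keep.recite passing p='/snuluk/smihi', and see ToolError: not found.
Now I run keep.jot passing p='/tram', c='dumu_ar': created.
Calling kalendar.stepdays passing n='-134': 2248-05-19.


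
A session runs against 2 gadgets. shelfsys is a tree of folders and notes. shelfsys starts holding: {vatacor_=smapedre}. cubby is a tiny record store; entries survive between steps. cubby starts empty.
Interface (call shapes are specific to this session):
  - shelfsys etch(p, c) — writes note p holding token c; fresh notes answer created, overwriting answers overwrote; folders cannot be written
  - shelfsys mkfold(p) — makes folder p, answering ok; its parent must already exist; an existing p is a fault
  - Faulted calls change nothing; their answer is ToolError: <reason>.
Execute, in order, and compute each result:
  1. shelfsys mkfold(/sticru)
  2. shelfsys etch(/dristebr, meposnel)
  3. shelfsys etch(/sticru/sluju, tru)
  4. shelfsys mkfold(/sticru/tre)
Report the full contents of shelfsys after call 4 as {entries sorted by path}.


>> shelfsys mkfold(p: /sticru)
<< ok
>> shelfsys etch(p: /dristebr, c: meposnel)
<< created
>> shelfsys etch(p: /sticru/sluju, c: tru)
<< created
>> shelfsys mkfold(p: /sticru/tre)
<< ok

Answer: {dristebr=meposnel, sticru/, sticru/sluju=tru, sticru/tre/, vatacor_=smapedre}


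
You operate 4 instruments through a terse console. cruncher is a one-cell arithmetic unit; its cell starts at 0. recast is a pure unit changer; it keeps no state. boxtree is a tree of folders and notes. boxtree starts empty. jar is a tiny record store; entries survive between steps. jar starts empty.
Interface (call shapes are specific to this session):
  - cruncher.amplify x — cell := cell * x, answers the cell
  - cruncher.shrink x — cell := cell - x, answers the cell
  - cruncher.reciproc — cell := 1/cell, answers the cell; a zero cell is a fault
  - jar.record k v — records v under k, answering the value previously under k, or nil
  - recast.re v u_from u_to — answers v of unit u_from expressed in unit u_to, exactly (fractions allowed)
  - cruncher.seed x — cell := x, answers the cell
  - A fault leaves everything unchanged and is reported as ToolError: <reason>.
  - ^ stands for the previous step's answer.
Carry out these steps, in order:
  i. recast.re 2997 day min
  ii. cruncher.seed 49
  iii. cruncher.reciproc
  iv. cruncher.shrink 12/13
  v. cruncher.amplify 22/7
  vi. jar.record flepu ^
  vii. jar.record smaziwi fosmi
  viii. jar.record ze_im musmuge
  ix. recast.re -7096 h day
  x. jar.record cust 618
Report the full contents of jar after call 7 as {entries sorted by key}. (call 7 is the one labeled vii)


Answer: {flepu=-12650/4459, smaziwi=fosmi}

Derivation:
% recast.re(v='2997', u_from='day', u_to='min') : 4315680
% cruncher.seed(x='49') : 49
% cruncher.reciproc() : 1/49
% cruncher.shrink(x='12/13') : -575/637
% cruncher.amplify(x='22/7') : -12650/4459
% jar.record(k='flepu', v='^') : nil
% jar.record(k='smaziwi', v='fosmi') : nil
% jar.record(k='ze_im', v='musmuge') : nil
% recast.re(v='-7096', u_from='h', u_to='day') : -887/3
% jar.record(k='cust', v='618') : nil


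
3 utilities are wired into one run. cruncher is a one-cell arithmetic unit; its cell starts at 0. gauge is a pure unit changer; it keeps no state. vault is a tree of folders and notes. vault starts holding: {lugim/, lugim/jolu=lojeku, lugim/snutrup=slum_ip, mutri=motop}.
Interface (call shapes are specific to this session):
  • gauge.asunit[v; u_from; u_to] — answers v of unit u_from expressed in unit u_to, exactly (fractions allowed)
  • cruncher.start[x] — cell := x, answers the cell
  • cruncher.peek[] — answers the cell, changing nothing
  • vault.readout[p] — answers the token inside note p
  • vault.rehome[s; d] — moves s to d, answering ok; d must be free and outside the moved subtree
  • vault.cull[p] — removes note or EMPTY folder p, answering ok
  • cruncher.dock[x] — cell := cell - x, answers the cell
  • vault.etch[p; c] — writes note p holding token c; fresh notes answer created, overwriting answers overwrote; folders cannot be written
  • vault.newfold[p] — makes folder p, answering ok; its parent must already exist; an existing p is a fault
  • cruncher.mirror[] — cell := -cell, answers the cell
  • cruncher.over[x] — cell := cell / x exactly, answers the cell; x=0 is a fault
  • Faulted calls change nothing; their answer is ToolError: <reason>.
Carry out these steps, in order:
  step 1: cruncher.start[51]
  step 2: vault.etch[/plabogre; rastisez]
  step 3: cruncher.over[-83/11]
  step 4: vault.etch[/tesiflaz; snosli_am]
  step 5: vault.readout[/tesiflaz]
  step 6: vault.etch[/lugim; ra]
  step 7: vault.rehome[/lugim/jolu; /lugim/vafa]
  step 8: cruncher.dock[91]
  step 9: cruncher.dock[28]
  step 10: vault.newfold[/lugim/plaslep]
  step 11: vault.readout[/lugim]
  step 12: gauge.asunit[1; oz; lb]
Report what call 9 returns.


Answer: -10438/83

Derivation:
>> cruncher.start(x='51')
<< 51
>> vault.etch(p='/plabogre', c='rastisez')
<< created
>> cruncher.over(x='-83/11')
<< -561/83
>> vault.etch(p='/tesiflaz', c='snosli_am')
<< created
>> vault.readout(p='/tesiflaz')
<< snosli_am
>> vault.etch(p='/lugim', c='ra')
<< ToolError: is a directory
>> vault.rehome(s='/lugim/jolu', d='/lugim/vafa')
<< ok
>> cruncher.dock(x='91')
<< -8114/83
>> cruncher.dock(x='28')
<< -10438/83
>> vault.newfold(p='/lugim/plaslep')
<< ok
>> vault.readout(p='/lugim')
<< ToolError: is a directory
>> gauge.asunit(v='1', u_from='oz', u_to='lb')
<< 1/16


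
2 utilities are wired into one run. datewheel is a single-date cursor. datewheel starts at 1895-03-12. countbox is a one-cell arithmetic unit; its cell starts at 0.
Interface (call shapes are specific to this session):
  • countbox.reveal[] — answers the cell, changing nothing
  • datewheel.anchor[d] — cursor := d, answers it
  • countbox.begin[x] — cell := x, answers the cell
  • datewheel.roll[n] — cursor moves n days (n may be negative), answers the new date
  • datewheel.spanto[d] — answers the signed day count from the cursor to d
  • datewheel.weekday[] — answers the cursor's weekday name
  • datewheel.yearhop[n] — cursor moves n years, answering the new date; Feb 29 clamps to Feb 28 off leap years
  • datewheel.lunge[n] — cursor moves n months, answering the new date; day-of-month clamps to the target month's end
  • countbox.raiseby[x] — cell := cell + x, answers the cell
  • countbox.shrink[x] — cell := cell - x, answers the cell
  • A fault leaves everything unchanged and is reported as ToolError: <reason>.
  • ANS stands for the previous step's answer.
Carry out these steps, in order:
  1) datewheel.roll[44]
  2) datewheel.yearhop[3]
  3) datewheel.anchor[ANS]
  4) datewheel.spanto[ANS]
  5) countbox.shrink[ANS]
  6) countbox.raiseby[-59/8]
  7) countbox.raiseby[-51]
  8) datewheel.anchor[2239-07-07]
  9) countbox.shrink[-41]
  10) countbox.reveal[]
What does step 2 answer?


Answer: 1898-04-25

Derivation:
I run roll on n→44, → 1895-04-25.
Using yearhop on n→3, and get 1898-04-25.
Using anchor on d→ANS, giving 1898-04-25.
Now I run spanto on d→ANS, yielding 0.
Now I run shrink on x→ANS, and get 0.
Then raiseby on x→-59/8, and observe -59/8.
Then raiseby on x→-51, yielding -467/8.
Next I call anchor on d→2239-07-07: 2239-07-07.
Using shrink on x→-41, giving -139/8.
I call reveal, and see -139/8.


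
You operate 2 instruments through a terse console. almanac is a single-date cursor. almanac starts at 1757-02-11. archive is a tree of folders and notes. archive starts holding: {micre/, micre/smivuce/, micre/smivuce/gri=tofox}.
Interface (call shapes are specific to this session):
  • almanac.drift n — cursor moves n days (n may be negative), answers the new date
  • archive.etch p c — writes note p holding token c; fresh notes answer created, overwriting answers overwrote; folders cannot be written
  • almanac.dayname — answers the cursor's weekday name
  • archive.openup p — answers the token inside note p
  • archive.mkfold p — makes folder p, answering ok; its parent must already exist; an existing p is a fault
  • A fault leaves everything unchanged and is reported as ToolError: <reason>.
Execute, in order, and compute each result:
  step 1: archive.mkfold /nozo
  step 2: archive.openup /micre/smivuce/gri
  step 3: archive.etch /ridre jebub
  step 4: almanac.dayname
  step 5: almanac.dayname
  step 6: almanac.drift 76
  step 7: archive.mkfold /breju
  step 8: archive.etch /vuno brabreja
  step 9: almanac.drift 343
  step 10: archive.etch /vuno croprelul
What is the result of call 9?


Answer: 1758-04-06

Derivation:
! 1. archive.mkfold(p='/nozo') -> ok
! 2. archive.openup(p='/micre/smivuce/gri') -> tofox
! 3. archive.etch(p='/ridre', c='jebub') -> created
! 4. almanac.dayname() -> Friday
! 5. almanac.dayname() -> Friday
! 6. almanac.drift(n='76') -> 1757-04-28
! 7. archive.mkfold(p='/breju') -> ok
! 8. archive.etch(p='/vuno', c='brabreja') -> created
! 9. almanac.drift(n='343') -> 1758-04-06
! 10. archive.etch(p='/vuno', c='croprelul') -> overwrote


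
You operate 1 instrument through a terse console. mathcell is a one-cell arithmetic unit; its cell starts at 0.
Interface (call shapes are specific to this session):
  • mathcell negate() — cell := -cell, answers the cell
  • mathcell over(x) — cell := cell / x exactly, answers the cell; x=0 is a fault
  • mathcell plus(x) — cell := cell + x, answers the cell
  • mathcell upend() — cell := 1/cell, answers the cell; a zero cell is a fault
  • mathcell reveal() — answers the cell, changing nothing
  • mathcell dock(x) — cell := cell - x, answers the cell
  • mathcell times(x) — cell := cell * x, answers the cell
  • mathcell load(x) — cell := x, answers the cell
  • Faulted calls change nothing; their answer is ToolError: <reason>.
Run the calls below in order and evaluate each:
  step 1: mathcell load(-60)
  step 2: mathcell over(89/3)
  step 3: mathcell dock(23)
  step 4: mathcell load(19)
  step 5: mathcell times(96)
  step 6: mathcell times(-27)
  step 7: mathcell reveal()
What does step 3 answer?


Answer: -2227/89

Derivation:
-> mathcell load(x→-60)
<- -60
-> mathcell over(x→89/3)
<- -180/89
-> mathcell dock(x→23)
<- -2227/89
-> mathcell load(x→19)
<- 19
-> mathcell times(x→96)
<- 1824
-> mathcell times(x→-27)
<- -49248
-> mathcell reveal()
<- -49248


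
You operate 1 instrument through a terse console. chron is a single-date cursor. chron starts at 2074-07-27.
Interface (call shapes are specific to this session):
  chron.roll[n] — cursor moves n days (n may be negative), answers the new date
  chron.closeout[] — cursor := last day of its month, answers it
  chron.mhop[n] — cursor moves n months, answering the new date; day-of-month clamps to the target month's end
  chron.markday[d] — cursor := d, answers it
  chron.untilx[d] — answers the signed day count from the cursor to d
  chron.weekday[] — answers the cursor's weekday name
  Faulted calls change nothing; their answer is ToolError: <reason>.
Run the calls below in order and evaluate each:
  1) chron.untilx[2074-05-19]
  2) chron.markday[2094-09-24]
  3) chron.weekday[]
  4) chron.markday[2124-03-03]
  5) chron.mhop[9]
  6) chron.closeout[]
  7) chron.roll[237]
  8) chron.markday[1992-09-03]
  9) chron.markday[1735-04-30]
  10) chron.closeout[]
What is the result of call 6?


Answer: 2124-12-31

Derivation:
>> chron.untilx(2074-05-19)
<< -69
>> chron.markday(2094-09-24)
<< 2094-09-24
>> chron.weekday()
<< Friday
>> chron.markday(2124-03-03)
<< 2124-03-03
>> chron.mhop(9)
<< 2124-12-03
>> chron.closeout()
<< 2124-12-31
>> chron.roll(237)
<< 2125-08-25
>> chron.markday(1992-09-03)
<< 1992-09-03
>> chron.markday(1735-04-30)
<< 1735-04-30
>> chron.closeout()
<< 1735-04-30


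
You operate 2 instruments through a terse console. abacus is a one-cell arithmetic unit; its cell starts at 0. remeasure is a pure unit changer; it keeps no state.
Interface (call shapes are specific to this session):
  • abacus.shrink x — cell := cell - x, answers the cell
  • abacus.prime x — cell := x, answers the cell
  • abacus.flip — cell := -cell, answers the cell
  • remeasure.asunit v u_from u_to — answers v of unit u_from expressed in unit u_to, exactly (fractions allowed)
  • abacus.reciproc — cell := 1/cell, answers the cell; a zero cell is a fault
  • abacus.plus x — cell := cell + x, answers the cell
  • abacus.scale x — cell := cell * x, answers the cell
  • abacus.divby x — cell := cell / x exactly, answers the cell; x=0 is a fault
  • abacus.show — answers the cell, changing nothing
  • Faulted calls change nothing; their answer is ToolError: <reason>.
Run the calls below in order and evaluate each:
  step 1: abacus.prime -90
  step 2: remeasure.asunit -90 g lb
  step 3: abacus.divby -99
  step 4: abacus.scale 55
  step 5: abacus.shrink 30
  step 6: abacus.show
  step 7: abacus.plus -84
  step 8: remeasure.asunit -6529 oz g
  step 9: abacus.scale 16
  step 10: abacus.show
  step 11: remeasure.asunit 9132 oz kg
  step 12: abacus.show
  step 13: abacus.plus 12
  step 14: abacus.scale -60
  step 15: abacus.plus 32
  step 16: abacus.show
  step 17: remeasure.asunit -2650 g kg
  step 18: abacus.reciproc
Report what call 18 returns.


Answer: 1/60752

Derivation:
Next I call abacus.prime passing x: -90, and get -90.
Then remeasure.asunit passing v: -90, u_from: g, u_to: lb, → -9000000/45359237.
I invoke abacus.divby passing x: -99, which returns 10/11.
I run abacus.scale passing x: 55, — result: 50.
I call abacus.shrink passing x: 30, and see 20.
Invoking abacus.show(), and get 20.
I run abacus.plus passing x: -84, → -64.
Using remeasure.asunit passing v: -6529, u_from: oz, u_to: g, → -296150458373/1600000.
Then abacus.scale passing x: 16, giving -1024.
Calling abacus.show(), → -1024.
I call remeasure.asunit passing v: 9132, u_from: oz, u_to: kg, and get 103555138071/400000000.
Invoking abacus.show(), and see -1024.
I call abacus.plus passing x: 12, and observe -1012.
I call abacus.scale passing x: -60, and see 60720.
I use abacus.plus passing x: 32: 60752.
Then abacus.show(), yielding 60752.
Now I run remeasure.asunit passing v: -2650, u_from: g, u_to: kg: -53/20.
Next I call abacus.reciproc(), and observe 1/60752.


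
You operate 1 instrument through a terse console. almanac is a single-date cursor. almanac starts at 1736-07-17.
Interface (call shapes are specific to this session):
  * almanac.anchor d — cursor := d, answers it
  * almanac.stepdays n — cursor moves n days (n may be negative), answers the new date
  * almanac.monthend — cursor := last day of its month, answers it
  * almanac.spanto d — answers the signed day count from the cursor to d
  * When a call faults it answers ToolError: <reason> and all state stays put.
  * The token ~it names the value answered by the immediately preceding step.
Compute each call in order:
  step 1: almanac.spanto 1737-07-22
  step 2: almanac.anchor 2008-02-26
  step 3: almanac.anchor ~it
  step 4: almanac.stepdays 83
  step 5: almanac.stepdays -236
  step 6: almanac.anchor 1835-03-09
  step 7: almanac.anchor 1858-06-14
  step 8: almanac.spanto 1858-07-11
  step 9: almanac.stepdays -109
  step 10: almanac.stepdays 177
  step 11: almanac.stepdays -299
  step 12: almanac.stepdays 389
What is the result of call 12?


[in] almanac.spanto d='1737-07-22'
  370
[in] almanac.anchor d='2008-02-26'
  2008-02-26
[in] almanac.anchor d='~it'
  2008-02-26
[in] almanac.stepdays n='83'
  2008-05-19
[in] almanac.stepdays n='-236'
  2007-09-26
[in] almanac.anchor d='1835-03-09'
  1835-03-09
[in] almanac.anchor d='1858-06-14'
  1858-06-14
[in] almanac.spanto d='1858-07-11'
  27
[in] almanac.stepdays n='-109'
  1858-02-25
[in] almanac.stepdays n='177'
  1858-08-21
[in] almanac.stepdays n='-299'
  1857-10-26
[in] almanac.stepdays n='389'
  1858-11-19

Answer: 1858-11-19


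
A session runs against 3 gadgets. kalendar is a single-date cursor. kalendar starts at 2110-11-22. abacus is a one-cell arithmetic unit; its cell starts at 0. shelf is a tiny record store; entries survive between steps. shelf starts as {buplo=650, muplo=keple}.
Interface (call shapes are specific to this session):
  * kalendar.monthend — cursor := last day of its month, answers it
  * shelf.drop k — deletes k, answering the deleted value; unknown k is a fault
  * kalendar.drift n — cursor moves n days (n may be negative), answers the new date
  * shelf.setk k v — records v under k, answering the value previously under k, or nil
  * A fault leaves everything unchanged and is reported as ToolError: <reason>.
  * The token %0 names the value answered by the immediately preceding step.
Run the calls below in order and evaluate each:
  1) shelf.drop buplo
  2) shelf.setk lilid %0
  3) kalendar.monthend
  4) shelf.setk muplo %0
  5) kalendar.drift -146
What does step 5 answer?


Answer: 2110-07-07

Derivation:
CALL shelf.drop[buplo]
RET  650
CALL shelf.setk[lilid; %0]
RET  nil
CALL kalendar.monthend[]
RET  2110-11-30
CALL shelf.setk[muplo; %0]
RET  keple
CALL kalendar.drift[-146]
RET  2110-07-07


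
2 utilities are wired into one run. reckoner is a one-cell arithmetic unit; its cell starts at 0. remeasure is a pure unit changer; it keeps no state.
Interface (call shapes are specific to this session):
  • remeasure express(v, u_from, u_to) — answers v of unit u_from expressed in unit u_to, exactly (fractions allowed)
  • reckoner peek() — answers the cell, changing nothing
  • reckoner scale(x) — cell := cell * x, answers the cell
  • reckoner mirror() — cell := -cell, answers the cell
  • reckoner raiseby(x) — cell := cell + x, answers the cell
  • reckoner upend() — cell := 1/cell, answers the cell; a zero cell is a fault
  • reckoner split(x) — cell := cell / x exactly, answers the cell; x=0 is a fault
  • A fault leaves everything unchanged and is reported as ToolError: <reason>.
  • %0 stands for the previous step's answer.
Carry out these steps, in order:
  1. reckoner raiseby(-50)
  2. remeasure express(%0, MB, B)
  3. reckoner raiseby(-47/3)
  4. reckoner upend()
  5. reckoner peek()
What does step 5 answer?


Answer: -3/197

Derivation:
Next I call reckoner raiseby using -50, → -50.
I try remeasure express using %0, MB, B, yielding -50000000.
I invoke reckoner raiseby using -47/3, and observe -197/3.
Calling reckoner upend(), which returns -3/197.
Now I run reckoner peek(), and observe -3/197.


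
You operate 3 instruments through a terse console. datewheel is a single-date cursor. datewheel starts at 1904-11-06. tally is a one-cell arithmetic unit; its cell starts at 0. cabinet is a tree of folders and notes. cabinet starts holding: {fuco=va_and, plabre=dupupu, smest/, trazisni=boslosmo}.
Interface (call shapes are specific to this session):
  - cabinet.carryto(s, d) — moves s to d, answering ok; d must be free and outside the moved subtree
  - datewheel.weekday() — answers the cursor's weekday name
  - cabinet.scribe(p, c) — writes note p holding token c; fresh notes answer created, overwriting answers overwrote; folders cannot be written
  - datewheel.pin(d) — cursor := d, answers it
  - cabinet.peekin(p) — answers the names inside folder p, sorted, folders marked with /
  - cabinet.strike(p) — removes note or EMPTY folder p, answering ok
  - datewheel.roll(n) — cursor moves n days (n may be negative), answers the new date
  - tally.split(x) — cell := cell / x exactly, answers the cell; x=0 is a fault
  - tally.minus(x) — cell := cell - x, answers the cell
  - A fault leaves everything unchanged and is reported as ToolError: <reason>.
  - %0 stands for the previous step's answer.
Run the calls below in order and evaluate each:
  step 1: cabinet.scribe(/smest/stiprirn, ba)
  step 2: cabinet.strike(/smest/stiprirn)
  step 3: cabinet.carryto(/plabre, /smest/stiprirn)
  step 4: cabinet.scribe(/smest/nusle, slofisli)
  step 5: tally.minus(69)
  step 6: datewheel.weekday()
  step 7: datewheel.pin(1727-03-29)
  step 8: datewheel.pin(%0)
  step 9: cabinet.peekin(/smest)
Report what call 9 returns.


-> cabinet.scribe(p='/smest/stiprirn', c='ba')
<- created
-> cabinet.strike(p='/smest/stiprirn')
<- ok
-> cabinet.carryto(s='/plabre', d='/smest/stiprirn')
<- ok
-> cabinet.scribe(p='/smest/nusle', c='slofisli')
<- created
-> tally.minus(x='69')
<- -69
-> datewheel.weekday()
<- Sunday
-> datewheel.pin(d='1727-03-29')
<- 1727-03-29
-> datewheel.pin(d='%0')
<- 1727-03-29
-> cabinet.peekin(p='/smest')
<- [nusle, stiprirn]

Answer: [nusle, stiprirn]


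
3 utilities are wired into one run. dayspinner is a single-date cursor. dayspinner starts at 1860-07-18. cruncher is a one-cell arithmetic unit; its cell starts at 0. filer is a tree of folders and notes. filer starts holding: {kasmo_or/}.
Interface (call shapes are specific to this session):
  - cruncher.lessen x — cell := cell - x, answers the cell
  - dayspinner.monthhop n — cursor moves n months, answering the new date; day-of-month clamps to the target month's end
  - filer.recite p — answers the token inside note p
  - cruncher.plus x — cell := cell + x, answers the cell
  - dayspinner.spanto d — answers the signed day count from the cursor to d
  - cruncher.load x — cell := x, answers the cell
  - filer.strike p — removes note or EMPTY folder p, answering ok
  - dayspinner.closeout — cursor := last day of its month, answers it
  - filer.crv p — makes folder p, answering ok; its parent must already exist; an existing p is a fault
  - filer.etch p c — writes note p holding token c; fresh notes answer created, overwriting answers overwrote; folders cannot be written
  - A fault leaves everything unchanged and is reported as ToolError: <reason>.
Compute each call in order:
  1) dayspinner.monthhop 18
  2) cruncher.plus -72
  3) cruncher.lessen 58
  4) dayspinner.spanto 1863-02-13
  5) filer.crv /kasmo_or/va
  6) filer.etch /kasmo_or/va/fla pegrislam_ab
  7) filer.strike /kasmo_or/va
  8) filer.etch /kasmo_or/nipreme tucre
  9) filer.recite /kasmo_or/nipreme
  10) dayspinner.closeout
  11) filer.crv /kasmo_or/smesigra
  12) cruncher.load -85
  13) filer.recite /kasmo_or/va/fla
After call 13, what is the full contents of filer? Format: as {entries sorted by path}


Next I call dayspinner.monthhop(n: 18), → 1862-01-18.
Calling cruncher.plus(x: -72), yielding -72.
I call cruncher.lessen(x: 58), and observe -130.
Calling dayspinner.spanto(d: 1863-02-13), — result: 391.
Now I run filer.crv(p: /kasmo_or/va), giving ok.
Now I run filer.etch(p: /kasmo_or/va/fla, c: pegrislam_ab), and get created.
I use filer.strike(p: /kasmo_or/va): ToolError: not empty.
Invoking filer.etch(p: /kasmo_or/nipreme, c: tucre), and see created.
I use filer.recite(p: /kasmo_or/nipreme), which returns tucre.
Invoking dayspinner.closeout, yielding 1862-01-31.
I call filer.crv(p: /kasmo_or/smesigra), → ok.
Using cruncher.load(x: -85), and see -85.
Next I call filer.recite(p: /kasmo_or/va/fla): pegrislam_ab.

Answer: {kasmo_or/, kasmo_or/nipreme=tucre, kasmo_or/smesigra/, kasmo_or/va/, kasmo_or/va/fla=pegrislam_ab}


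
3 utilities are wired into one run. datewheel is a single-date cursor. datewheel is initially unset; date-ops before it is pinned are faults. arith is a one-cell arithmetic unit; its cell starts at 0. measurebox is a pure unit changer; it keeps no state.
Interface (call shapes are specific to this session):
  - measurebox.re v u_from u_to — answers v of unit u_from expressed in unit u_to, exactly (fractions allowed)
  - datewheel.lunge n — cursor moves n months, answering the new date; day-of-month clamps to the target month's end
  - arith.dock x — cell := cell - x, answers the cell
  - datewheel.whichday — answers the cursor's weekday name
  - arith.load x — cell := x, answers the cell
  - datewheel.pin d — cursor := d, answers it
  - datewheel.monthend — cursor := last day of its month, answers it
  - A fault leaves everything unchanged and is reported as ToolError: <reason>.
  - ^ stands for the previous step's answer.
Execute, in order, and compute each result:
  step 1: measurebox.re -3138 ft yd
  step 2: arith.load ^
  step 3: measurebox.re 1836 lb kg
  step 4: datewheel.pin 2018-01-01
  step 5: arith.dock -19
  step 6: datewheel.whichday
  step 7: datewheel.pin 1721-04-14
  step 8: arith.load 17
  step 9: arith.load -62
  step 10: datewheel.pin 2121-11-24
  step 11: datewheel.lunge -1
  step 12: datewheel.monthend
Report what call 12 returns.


// 1. measurebox.re(v=-3138, u_from=ft, u_to=yd) == -1046
// 2. arith.load(x=^) == -1046
// 3. measurebox.re(v=1836, u_from=lb, u_to=kg) == 20819889783/25000000
// 4. datewheel.pin(d=2018-01-01) == 2018-01-01
// 5. arith.dock(x=-19) == -1027
// 6. datewheel.whichday() == Monday
// 7. datewheel.pin(d=1721-04-14) == 1721-04-14
// 8. arith.load(x=17) == 17
// 9. arith.load(x=-62) == -62
// 10. datewheel.pin(d=2121-11-24) == 2121-11-24
// 11. datewheel.lunge(n=-1) == 2121-10-24
// 12. datewheel.monthend() == 2121-10-31

Answer: 2121-10-31
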